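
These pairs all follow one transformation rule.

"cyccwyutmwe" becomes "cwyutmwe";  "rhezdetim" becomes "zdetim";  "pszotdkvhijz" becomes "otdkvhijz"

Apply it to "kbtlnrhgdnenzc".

The transformation: delete the first 3 characters.
On "kbtlnrhgdnenzc" that produces "lnrhgdnenzc".

lnrhgdnenzc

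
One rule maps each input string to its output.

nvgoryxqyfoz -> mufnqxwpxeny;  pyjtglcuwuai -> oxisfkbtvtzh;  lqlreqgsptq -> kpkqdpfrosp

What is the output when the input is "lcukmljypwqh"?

kbtjlkixovpg

What's happening: shift every letter 1 place backward in the alphabet (wrapping around).
"lcukmljypwqh" → "kbtjlkixovpg".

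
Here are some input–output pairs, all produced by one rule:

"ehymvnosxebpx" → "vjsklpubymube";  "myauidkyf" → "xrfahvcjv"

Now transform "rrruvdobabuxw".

The transformation: move the first 2 characters to the end (rotate left by 2), then shift every letter 3 places backward in the alphabet (wrapping around).
On "rrruvdobabuxw": the first step gives "ruvdobabuxwrr", and the second then gives "orsalyxyrutoo".

orsalyxyrutoo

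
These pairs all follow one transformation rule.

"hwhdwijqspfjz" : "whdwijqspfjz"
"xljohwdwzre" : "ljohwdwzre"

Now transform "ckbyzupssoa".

The transformation: delete the first character.
Doing the same to "ckbyzupssoa": "kbyzupssoa".

kbyzupssoa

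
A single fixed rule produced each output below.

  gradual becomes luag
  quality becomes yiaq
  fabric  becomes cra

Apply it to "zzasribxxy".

What's happening: reverse the string, then keep every other character starting from the first (positions 1st, 3rd, 5th, ...).
For "zzasribxxy" the result is "yxisz".
(Check on "fabric": → "cirbaf" → "cra" ✓)

yxisz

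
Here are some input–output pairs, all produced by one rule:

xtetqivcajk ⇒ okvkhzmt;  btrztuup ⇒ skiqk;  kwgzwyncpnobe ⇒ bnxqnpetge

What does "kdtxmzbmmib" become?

The transformation: shift every letter 9 places backward in the alphabet (wrapping around), then delete the last 3 characters.
Applying both steps to "kdtxmzbmmib": "bukodqsddzs", then "bukodqsd".

bukodqsd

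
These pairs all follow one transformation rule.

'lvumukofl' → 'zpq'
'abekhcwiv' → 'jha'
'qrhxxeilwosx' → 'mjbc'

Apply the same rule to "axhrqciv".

Each output is the input with this applied: keep one character in every 3, starting at position 3 (positions 3rd, 6th, 9th, ...), then shift every letter 5 places forward in the alphabet (wrapping around).
So "axhrqciv" becomes "mh".

mh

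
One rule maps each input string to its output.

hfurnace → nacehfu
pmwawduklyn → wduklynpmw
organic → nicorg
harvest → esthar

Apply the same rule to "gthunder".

In each case the input is transformed by: move the first 3 characters to the end (rotate left by 3), then delete the first character.
Working it through for "gthunder": intermediate "undergth", final "ndergth".
(Check on "hfurnace": → "rnacehfu" → "nacehfu" ✓)

ndergth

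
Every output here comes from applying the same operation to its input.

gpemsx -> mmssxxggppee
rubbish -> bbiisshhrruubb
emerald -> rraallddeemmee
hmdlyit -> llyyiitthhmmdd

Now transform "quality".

Each output is the input with this applied: move the first 3 characters to the end (rotate left by 3), then double every character.
On "quality": the first step gives "lityqua", and the second then gives "lliittyyqquuaa".

lliittyyqquuaa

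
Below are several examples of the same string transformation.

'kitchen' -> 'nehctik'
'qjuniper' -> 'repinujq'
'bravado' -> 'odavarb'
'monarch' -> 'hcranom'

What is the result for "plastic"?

In each case the input is transformed by: reverse the string.
"plastic" → "citsalp".

citsalp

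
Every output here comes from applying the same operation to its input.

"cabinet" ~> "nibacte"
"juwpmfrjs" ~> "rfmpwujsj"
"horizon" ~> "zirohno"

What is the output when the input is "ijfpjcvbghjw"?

The transformation: reverse the string, then move the first 2 characters to the end (rotate left by 2).
"ijfpjcvbghjw" → "wjhgbvcjpfji" → "hgbvcjpfjiwj".

hgbvcjpfjiwj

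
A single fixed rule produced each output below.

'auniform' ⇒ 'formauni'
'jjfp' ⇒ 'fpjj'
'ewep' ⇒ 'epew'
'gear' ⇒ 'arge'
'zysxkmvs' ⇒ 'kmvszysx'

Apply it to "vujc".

jcvu

Rule — swap the front and back halves of the string.
So "vujc" becomes "jcvu".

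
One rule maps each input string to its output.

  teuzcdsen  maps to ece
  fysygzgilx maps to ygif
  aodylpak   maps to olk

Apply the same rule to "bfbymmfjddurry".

fmjuy

Looking at the pairs, the operation is to move the first character to the end, then keep one character in every 3, starting at position 1 (positions 1st, 4th, 7th, ...).
For "bfbymmfjddurry", step one produces "fbymmfjddurryb"; step two turns that into "fmjuy".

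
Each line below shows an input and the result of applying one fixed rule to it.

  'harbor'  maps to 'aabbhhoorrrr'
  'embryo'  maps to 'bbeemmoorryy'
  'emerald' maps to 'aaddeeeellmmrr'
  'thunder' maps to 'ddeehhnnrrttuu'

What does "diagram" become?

aaaaddggiimmrr

The rule is to sort the characters into alphabetical order, then double every character.
Applying both steps to "diagram": "aadgimr", then "aaaaddggiimmrr".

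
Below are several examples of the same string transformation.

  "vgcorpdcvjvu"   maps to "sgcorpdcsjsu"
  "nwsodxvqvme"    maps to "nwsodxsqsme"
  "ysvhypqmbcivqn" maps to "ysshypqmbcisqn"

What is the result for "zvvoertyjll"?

zssoertyjll

Looking at the pairs, the operation is to replace every "v" with "s".
So "zvvoertyjll" becomes "zssoertyjll".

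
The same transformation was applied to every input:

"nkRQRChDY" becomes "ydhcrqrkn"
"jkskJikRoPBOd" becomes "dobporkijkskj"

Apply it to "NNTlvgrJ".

The rule is to reverse the string, then convert every letter to lowercase.
"NNTlvgrJ" → "JrgvlTNN" → "jrgvltnn".

jrgvltnn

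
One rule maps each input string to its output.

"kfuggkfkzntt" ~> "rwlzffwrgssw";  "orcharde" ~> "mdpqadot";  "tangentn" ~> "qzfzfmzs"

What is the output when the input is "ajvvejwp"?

qvibmvhh

Rule — swap the front and back halves of the string, then shift every letter 12 places forward in the alphabet (wrapping around).
Starting from "ajvvejwp": after the first operation, "ejwpajvv"; after the second, "qvibmvhh".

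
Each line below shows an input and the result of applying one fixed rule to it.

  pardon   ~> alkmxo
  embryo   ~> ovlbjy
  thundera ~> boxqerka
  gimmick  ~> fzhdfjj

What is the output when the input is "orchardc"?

The transformation: shift every letter 3 places backward in the alphabet (wrapping around), then move the last 3 characters to the front (rotate right by 3).
On "orchardc": the first step gives "lozexoaz", and the second then gives "oazlozex".

oazlozex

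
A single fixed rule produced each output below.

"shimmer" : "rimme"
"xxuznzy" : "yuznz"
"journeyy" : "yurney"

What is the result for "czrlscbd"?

The rule is to delete the first 2 characters, then move the last character to the front.
Working it through for "czrlscbd": intermediate "rlscbd", final "drlscb".

drlscb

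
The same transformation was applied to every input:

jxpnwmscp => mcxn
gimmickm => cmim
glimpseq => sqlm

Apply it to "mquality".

What's happening: keep every other character starting from the second (positions 2nd, 4th, 6th, ...), then swap the front and back halves of the string.
Working it through for "mquality": intermediate "qaiy", final "iyqa".

iyqa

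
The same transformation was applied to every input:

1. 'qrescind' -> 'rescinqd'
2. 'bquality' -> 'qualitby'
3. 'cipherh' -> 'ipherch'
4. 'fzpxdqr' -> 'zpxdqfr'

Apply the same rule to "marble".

Looking at the pairs, the operation is to swap the first and last characters, then move the first character to the end.
For "marble" the result is "arblme".

arblme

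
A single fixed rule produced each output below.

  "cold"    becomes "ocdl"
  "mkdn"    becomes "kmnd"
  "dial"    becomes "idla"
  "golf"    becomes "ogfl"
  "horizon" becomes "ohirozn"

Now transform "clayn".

lcyan

What's happening: swap each adjacent pair of characters (1↔2, 3↔4, ...).
For "clayn" the result is "lcyan".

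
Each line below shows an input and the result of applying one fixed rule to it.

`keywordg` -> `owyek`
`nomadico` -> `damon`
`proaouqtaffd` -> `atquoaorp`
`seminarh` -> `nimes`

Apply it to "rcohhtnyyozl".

The rule is to delete the last 3 characters, then reverse the string.
For "rcohhtnyyozl" the result is "yynthhocr".

yynthhocr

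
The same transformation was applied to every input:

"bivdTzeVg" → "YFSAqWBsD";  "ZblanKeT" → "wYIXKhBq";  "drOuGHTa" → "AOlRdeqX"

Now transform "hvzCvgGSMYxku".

ESWzSDdpjvUHR

The rule is to shift every letter 3 places backward in the alphabet (wrapping around), then flip the case of every letter.
On "hvzCvgGSMYxku": the first step gives "eswZsdDPJVuhr", and the second then gives "ESWzSDdpjvUHR".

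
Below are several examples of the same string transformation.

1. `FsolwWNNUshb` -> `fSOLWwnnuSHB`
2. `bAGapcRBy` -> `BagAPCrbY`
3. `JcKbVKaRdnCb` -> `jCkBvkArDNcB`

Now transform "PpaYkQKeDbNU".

pPAyKqkEdBnu

The rule is to flip the case of every letter.
For "PpaYkQKeDbNU" the result is "pPAyKqkEdBnu".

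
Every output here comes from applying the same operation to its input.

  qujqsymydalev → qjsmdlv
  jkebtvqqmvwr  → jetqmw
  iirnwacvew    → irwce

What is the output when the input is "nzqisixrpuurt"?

nqsxput

Rule — keep every other character starting from the first (positions 1st, 3rd, 5th, ...).
On "nzqisixrpuurt" that produces "nqsxput".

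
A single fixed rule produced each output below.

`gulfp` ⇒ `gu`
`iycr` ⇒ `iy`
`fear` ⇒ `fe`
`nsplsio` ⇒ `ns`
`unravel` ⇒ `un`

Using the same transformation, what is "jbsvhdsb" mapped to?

Looking at the pairs, the operation is to keep only the first 2 characters.
So "jbsvhdsb" becomes "jb".

jb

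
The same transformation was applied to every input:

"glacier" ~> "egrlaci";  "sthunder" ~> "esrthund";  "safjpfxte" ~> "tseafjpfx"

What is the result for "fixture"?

rfeixtu

The pattern: swap the first and last characters, then move the last 2 characters to the front (rotate right by 2).
Starting from "fixture": after the first operation, "eixturf"; after the second, "rfeixtu".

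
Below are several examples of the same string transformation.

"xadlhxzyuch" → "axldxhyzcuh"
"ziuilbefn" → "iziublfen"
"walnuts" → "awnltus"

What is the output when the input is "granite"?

rgnatie

Each output is the input with this applied: swap each adjacent pair of characters (1↔2, 3↔4, ...).
"granite" → "rgnatie".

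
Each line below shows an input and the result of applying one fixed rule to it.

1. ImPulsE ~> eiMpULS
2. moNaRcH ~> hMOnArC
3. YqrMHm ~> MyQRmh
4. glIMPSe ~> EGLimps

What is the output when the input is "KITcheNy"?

Looking at the pairs, the operation is to flip the case of every letter, then move the last character to the front.
"KITcheNy" → "kitCHEnY" → "YkitCHEn".

YkitCHEn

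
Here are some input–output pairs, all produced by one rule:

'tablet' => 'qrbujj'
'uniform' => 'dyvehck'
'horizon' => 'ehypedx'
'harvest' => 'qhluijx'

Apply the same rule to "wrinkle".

What's happening: shift every letter 10 places backward in the alphabet (wrapping around), then move the first character to the end.
On "wrinkle": the first step gives "mhydabu", and the second then gives "hydabum".

hydabum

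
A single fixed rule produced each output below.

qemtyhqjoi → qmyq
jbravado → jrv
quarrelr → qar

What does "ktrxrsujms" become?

Looking at the pairs, the operation is to delete the last 3 characters, then keep every other character starting from the first (positions 1st, 3rd, 5th, ...).
Working it through for "ktrxrsujms": intermediate "ktrxrsu", final "krru".
(Check on "quarrelr": → "quarr" → "qar" ✓)

krru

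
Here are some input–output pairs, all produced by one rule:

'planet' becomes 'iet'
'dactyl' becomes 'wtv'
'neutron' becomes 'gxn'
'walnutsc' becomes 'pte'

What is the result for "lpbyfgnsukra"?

The transformation: shift every letter 7 places backward in the alphabet (wrapping around), then keep only the first 3 characters.
"lpbyfgnsukra" → "eiuryzglndkt" → "eiu".
(Check on "walnutsc": → "ptegnmlv" → "pte" ✓)

eiu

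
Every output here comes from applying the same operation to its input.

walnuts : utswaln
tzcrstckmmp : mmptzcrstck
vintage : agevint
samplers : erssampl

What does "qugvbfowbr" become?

The transformation: move the last 3 characters to the front (rotate right by 3).
Applying that to "qugvbfowbr" gives "wbrqugvbfo".

wbrqugvbfo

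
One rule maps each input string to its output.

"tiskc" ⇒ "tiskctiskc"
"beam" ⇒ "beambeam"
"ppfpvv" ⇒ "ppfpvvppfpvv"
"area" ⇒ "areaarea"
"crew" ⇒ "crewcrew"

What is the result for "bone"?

Each output is the input with this applied: write the whole string twice.
"bone" → "bonebone".

bonebone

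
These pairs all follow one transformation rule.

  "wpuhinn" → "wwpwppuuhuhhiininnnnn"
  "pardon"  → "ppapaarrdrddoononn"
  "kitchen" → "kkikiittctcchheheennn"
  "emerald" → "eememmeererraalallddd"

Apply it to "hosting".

Each output is the input with this applied: repeat every character 3 times, then swap each adjacent pair of characters (1↔2, 3↔4, ...).
Starting from "hosting": after the first operation, "hhhooossstttiiinnnggg"; after the second, "hhohoosststtiininnggg".

hhohoosststtiininnggg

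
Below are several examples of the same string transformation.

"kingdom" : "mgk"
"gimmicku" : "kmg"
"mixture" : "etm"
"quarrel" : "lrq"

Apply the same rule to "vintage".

The pattern: keep one character in every 3, starting at position 1 (positions 1st, 4th, 7th, ...), then reverse the string.
For "vintage", step one produces "vte"; step two turns that into "etv".
(Check on "kingdom": → "kgm" → "mgk" ✓)

etv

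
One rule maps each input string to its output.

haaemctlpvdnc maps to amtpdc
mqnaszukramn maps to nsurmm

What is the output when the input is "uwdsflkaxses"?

The rule is to move the first character to the end, then keep every other character starting from the second (positions 2nd, 4th, 6th, ...).
Working it through for "uwdsflkaxses": intermediate "wdsflkaxsesu", final "dfkxeu".

dfkxeu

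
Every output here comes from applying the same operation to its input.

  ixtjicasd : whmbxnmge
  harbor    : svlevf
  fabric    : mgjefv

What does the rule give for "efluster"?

Looking at the pairs, the operation is to shift every letter 4 places forward in the alphabet (wrapping around), then move the last 2 characters to the front (rotate right by 2).
On "efluster": the first step gives "ijpywxiv", and the second then gives "ivijpywx".

ivijpywx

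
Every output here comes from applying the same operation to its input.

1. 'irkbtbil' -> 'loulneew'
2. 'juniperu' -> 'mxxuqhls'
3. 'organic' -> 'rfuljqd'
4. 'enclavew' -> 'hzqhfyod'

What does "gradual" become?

jouddxg

Rule — shift every letter 3 places forward in the alphabet (wrapping around), then take characters alternately from the front and the back (1st, last, 2nd, 2nd-last, ...).
For "gradual", step one produces "judgxdo"; step two turns that into "jouddxg".
(Check on "enclavew": → "hqfodyhz" → "hzqhfyod" ✓)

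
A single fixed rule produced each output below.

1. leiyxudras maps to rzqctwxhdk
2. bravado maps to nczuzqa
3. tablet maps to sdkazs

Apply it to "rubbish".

grhaatq

In each case the input is transformed by: shift every letter 1 place backward in the alphabet (wrapping around), then reverse the string.
Working it through for "rubbish": intermediate "qtaahrg", final "grhaatq".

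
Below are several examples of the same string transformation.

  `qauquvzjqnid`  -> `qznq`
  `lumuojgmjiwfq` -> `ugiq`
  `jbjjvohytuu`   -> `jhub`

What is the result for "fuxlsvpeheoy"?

Rule — move the first 2 characters to the end (rotate left by 2), then keep one character in every 3, starting at position 2 (positions 2nd, 5th, 8th, ...).
For "fuxlsvpeheoy", step one produces "xlsvpeheoyfu"; step two turns that into "lpef".

lpef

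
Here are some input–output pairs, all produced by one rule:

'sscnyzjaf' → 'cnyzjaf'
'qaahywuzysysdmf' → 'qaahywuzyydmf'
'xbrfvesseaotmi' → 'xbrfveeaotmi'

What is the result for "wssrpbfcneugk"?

What's happening: remove every "s".
So "wssrpbfcneugk" becomes "wrpbfcneugk".

wrpbfcneugk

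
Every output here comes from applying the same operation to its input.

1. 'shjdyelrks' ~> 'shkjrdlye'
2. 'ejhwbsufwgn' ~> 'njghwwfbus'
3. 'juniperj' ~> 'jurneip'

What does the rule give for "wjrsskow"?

wjorkss

The pattern: take characters alternately from the front and the back (1st, last, 2nd, 2nd-last, ...), then delete the first character.
So "wjrsskow" becomes "wjorkss".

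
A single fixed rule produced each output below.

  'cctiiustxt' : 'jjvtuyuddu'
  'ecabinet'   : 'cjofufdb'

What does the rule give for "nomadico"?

The transformation: shift every letter 1 place forward in the alphabet (wrapping around), then move the first 3 characters to the end (rotate left by 3).
Working it through for "nomadico": intermediate "opnbejdp", final "bejdpopn".

bejdpopn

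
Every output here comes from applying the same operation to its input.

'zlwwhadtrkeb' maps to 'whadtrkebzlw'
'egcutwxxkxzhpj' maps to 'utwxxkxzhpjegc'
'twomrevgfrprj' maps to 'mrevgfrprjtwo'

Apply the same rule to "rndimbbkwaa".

imbbkwaarnd

Rule — move the first 3 characters to the end (rotate left by 3).
So "rndimbbkwaa" becomes "imbbkwaarnd".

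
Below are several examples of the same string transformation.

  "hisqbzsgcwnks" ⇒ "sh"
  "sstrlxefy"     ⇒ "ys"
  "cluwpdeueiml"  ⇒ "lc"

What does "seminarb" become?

bs

Looking at the pairs, the operation is to move the first character to the end, then keep only the last 2 characters.
On "seminarb": the first step gives "eminarbs", and the second then gives "bs".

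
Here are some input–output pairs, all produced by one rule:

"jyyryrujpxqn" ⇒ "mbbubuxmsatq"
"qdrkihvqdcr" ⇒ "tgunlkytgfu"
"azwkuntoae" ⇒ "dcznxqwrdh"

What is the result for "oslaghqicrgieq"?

rvodjktlfujlht

Looking at the pairs, the operation is to shift every letter 3 places forward in the alphabet (wrapping around).
On "oslaghqicrgieq" that produces "rvodjktlfujlht".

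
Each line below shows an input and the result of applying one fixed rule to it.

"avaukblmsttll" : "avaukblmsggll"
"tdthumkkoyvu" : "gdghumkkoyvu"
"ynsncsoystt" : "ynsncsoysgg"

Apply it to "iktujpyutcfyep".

ikgujpyugcfyep

Each output is the input with this applied: replace every "t" with "g".
On "iktujpyutcfyep" that produces "ikgujpyugcfyep".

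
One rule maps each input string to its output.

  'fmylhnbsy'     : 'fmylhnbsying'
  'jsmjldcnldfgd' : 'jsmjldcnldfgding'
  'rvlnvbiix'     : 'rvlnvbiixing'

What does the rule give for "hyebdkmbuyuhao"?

In each case the input is transformed by: append "ing".
Doing the same to "hyebdkmbuyuhao": "hyebdkmbuyuhaoing".

hyebdkmbuyuhaoing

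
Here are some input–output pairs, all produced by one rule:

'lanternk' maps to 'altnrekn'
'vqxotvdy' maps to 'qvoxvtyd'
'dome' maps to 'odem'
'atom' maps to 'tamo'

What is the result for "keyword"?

The transformation: swap each adjacent pair of characters (1↔2, 3↔4, ...).
Applying that to "keyword" gives "ekwyrod".

ekwyrod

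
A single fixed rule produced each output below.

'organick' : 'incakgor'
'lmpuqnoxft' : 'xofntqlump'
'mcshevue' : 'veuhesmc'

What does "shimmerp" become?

emrmpish

The rule is to move the last 3 characters to the front (rotate right by 3), then take characters alternately from the front and the back (1st, last, 2nd, 2nd-last, ...).
Working it through for "shimmerp": intermediate "erpshimm", final "emrmpish".
(Check on "mcshevue": → "vuemcshe" → "veuhesmc" ✓)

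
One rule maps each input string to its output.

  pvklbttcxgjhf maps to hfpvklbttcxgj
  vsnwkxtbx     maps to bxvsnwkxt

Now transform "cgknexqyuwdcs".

cscgknexqyuwd

Looking at the pairs, the operation is to move the last 2 characters to the front (rotate right by 2).
Applying that to "cgknexqyuwdcs" gives "cscgknexqyuwd".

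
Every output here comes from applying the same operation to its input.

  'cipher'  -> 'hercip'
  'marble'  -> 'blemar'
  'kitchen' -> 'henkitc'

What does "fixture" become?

urefixt

What's happening: move the last 3 characters to the front (rotate right by 3).
On "fixture" that produces "urefixt".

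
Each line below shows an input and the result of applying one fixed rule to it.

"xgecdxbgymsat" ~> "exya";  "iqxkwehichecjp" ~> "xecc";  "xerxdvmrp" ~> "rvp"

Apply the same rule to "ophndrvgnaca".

Looking at the pairs, the operation is to keep one character in every 3, starting at position 3 (positions 3rd, 6th, 9th, ...).
So "ophndrvgnaca" becomes "hrna".

hrna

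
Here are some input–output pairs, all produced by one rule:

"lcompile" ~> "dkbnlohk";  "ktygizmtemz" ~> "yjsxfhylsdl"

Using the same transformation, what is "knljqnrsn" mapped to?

mjmkipmqr

Each output is the input with this applied: move the last character to the front, then shift every letter 1 place backward in the alphabet (wrapping around).
On "knljqnrsn" that produces "mjmkipmqr".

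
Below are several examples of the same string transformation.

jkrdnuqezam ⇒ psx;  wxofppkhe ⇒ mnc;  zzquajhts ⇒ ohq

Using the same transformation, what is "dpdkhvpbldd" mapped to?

The rule is to shift every letter 2 places backward in the alphabet (wrapping around), then keep one character in every 3, starting at position 3 (positions 3rd, 6th, 9th, ...).
For "dpdkhvpbldd", step one produces "bnbiftnzjbb"; step two turns that into "btj".
(Check on "wxofppkhe": → "uvmdnnifc" → "mnc" ✓)

btj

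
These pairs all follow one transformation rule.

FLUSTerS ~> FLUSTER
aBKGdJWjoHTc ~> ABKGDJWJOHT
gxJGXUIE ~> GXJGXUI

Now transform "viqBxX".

The transformation: delete the last character, then convert every letter to uppercase.
Working it through for "viqBxX": intermediate "viqBx", final "VIQBX".

VIQBX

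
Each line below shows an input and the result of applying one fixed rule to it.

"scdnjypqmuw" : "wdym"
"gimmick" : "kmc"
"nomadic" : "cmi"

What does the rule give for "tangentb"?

bnn

What's happening: move the last character to the front, then keep one character in every 3, starting at position 1 (positions 1st, 4th, 7th, ...).
Starting from "tangentb": after the first operation, "btangent"; after the second, "bnn".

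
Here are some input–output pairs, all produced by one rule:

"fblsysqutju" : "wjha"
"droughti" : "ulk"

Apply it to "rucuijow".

The rule is to shift every letter 9 places backward in the alphabet (wrapping around), then keep one character in every 3, starting at position 1 (positions 1st, 4th, 7th, ...).
Working it through for "rucuijow": intermediate "iltlzafn", final "ilf".

ilf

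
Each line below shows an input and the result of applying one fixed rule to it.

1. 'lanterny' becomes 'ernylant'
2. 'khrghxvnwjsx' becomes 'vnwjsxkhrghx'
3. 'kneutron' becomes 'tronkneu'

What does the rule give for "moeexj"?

The pattern: swap the front and back halves of the string.
Applying that to "moeexj" gives "exjmoe".

exjmoe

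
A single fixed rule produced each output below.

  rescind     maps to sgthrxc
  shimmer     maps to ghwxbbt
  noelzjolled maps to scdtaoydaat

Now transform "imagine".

Each output is the input with this applied: move the last character to the front, then shift every letter 11 places backward in the alphabet (wrapping around).
"imagine" → "txbpvxc".

txbpvxc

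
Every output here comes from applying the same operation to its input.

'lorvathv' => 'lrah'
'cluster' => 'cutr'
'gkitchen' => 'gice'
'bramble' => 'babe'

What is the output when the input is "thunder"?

The transformation: keep every other character starting from the first (positions 1st, 3rd, 5th, ...).
"thunder" → "tudr".

tudr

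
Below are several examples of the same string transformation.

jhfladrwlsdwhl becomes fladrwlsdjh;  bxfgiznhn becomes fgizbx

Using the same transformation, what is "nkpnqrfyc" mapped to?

The rule is to delete the last 3 characters, then move the first 2 characters to the end (rotate left by 2).
For "nkpnqrfyc", step one produces "nkpnqr"; step two turns that into "pnqrnk".
(Check on "jhfladrwlsdwhl": → "jhfladrwlsd" → "fladrwlsdjh" ✓)

pnqrnk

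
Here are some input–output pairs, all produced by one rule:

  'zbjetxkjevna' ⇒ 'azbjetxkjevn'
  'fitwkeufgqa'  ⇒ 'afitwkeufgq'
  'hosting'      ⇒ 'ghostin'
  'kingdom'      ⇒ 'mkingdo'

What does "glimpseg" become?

gglimpse

The transformation: move the last character to the front.
Doing the same to "glimpseg": "gglimpse".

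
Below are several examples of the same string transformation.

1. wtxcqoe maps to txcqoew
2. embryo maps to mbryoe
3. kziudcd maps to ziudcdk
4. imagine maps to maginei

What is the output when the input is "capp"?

appc

The pattern: move the first character to the end.
Doing the same to "capp": "appc".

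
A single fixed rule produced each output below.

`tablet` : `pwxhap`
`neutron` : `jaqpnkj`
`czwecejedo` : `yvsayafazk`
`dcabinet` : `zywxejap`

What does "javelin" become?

fwrahej

In each case the input is transformed by: shift every letter 4 places backward in the alphabet (wrapping around).
"javelin" → "fwrahej".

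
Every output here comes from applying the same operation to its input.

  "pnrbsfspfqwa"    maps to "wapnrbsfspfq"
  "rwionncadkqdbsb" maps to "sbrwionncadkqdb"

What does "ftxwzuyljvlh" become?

lhftxwzuyljv

Rule — move the last 2 characters to the front (rotate right by 2).
Applying that to "ftxwzuyljvlh" gives "lhftxwzuyljv".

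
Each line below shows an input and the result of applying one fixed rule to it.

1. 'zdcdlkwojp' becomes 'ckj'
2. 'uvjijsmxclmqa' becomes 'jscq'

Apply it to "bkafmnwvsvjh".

In each case the input is transformed by: keep one character in every 3, starting at position 3 (positions 3rd, 6th, 9th, ...).
For "bkafmnwvsvjh" the result is "ansh".

ansh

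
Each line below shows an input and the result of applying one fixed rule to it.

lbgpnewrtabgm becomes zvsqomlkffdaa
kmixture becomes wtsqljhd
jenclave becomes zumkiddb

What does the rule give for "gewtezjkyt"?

yxvssjifdd

In each case the input is transformed by: shift every letter 1 place backward in the alphabet (wrapping around), then sort the characters into reverse alphabetical order.
Working it through for "gewtezjkyt": intermediate "fdvsdyijxs", final "yxvssjifdd".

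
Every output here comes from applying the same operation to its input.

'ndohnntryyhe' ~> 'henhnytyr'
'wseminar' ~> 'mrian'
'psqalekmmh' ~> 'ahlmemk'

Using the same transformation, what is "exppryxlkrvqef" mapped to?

pfreyqxvlrk

The pattern: delete the first 3 characters, then take characters alternately from the front and the back (1st, last, 2nd, 2nd-last, ...).
For "exppryxlkrvqef" the result is "pfreyqxvlrk".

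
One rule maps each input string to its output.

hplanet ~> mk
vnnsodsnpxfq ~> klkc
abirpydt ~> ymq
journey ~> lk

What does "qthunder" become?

The pattern: shift every letter 3 places backward in the alphabet (wrapping around), then keep one character in every 3, starting at position 2 (positions 2nd, 5th, 8th, ...).
For "qthunder", step one produces "nqerkabo"; step two turns that into "qko".

qko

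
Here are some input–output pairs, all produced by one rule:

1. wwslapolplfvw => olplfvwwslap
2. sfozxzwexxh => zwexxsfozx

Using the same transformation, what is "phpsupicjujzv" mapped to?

In each case the input is transformed by: delete the last character, then swap the front and back halves of the string.
Applying both steps to "phpsupicjujzv": "phpsupicjujz", then "icjujzphpsup".

icjujzphpsup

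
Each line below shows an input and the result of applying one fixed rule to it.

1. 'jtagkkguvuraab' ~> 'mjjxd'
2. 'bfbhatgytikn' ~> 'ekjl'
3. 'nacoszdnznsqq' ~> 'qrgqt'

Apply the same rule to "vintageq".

Looking at the pairs, the operation is to keep one character in every 3, starting at position 1 (positions 1st, 4th, 7th, ...), then shift every letter 3 places forward in the alphabet (wrapping around).
Applying both steps to "vintageq": "vte", then "ywh".

ywh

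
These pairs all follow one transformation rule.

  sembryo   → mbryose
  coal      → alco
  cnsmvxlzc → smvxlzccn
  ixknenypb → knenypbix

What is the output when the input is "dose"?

sedo

The rule is to move the first 2 characters to the end (rotate left by 2).
Applying that to "dose" gives "sedo".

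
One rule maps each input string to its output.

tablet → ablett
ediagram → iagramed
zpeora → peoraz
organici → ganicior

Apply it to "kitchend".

tchendki

Each output is the input with this applied: move the last 2 characters to the front (rotate right by 2), then swap the front and back halves of the string.
On "kitchend" that produces "tchendki".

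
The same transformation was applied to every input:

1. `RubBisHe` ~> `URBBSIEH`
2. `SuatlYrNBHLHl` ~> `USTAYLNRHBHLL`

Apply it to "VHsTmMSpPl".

HVTSMMPSLP

Each output is the input with this applied: swap each adjacent pair of characters (1↔2, 3↔4, ...), then convert every letter to uppercase.
For "VHsTmMSpPl" the result is "HVTSMMPSLP".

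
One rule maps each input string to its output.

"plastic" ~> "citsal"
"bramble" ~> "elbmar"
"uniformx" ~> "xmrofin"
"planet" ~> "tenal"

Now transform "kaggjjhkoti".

itokhjjgga

Looking at the pairs, the operation is to reverse the string, then delete the last character.
So "kaggjjhkoti" becomes "itokhjjgga".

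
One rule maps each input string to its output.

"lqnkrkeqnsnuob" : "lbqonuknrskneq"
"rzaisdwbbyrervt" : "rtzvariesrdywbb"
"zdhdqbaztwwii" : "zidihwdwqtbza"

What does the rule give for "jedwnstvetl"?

In each case the input is transformed by: take characters alternately from the front and the back (1st, last, 2nd, 2nd-last, ...).
For "jedwnstvetl" the result is "jletdewvnts".

jletdewvnts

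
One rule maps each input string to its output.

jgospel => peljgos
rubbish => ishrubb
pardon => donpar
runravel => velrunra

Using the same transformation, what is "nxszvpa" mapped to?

vpanxsz

Rule — move the last 3 characters to the front (rotate right by 3).
So "nxszvpa" becomes "vpanxsz".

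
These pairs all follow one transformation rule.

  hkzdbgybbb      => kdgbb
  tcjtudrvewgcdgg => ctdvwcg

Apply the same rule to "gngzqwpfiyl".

nzwfy

What's happening: keep every other character starting from the second (positions 2nd, 4th, 6th, ...).
Doing the same to "gngzqwpfiyl": "nzwfy".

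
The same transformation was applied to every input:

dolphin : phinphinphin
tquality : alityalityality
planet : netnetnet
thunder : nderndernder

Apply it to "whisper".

sperspersper

The transformation: delete the first 3 characters, then write the whole string 3 times in a row.
Working it through for "whisper": intermediate "sper", final "sperspersper".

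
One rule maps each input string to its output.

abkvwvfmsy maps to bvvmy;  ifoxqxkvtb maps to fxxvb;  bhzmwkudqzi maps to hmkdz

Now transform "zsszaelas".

Rule — keep every other character starting from the second (positions 2nd, 4th, 6th, ...).
So "zsszaelas" becomes "szea".

szea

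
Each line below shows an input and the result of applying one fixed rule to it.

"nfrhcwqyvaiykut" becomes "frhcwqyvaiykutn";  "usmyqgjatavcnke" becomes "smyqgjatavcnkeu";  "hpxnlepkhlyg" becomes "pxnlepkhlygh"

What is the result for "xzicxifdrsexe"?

Rule — move the first character to the end.
On "xzicxifdrsexe" that produces "zicxifdrsexex".

zicxifdrsexex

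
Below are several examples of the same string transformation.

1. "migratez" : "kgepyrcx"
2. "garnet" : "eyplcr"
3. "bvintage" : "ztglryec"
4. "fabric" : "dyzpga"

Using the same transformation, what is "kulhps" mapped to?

isjfnq

The transformation: shift every letter 2 places backward in the alphabet (wrapping around).
For "kulhps" the result is "isjfnq".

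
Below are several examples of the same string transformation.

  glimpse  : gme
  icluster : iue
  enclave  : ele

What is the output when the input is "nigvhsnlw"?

The rule is to keep one character in every 3, starting at position 1 (positions 1st, 4th, 7th, ...).
On "nigvhsnlw" that produces "nvn".

nvn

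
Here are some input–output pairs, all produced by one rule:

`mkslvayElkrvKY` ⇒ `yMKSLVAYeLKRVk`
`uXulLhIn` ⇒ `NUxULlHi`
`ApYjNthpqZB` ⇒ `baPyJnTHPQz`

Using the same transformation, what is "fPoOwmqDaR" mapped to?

In each case the input is transformed by: flip the case of every letter, then move the last character to the front.
Working it through for "fPoOwmqDaR": intermediate "FpOoWMQdAr", final "rFpOoWMQdA".
(Check on "uXulLhIn": → "UxULlHiN" → "NUxULlHi" ✓)

rFpOoWMQdA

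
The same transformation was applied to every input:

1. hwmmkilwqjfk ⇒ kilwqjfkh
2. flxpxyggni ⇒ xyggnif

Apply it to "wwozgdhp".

gdhpw

In each case the input is transformed by: move the first character to the end, then delete the first 3 characters.
On "wwozgdhp": the first step gives "wozgdhpw", and the second then gives "gdhpw".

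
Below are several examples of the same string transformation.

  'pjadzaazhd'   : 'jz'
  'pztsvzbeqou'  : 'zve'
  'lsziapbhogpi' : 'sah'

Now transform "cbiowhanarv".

bwn

Rule — delete the last 3 characters, then keep one character in every 3, starting at position 2 (positions 2nd, 5th, 8th, ...).
Starting from "cbiowhanarv": after the first operation, "cbiowhan"; after the second, "bwn".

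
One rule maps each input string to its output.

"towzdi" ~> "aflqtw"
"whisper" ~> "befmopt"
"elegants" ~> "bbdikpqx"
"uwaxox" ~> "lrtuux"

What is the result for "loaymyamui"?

Each output is the input with this applied: shift every letter 3 places backward in the alphabet (wrapping around), then sort the characters into alphabetical order.
"loaymyamui" → "ilxvjvxjrf" → "fijjlrvvxx".

fijjlrvvxx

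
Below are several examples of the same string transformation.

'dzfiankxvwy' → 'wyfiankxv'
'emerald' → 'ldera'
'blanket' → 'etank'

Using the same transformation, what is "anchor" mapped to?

The rule is to delete the first 2 characters, then move the last 2 characters to the front (rotate right by 2).
On "anchor": the first step gives "chor", and the second then gives "orch".

orch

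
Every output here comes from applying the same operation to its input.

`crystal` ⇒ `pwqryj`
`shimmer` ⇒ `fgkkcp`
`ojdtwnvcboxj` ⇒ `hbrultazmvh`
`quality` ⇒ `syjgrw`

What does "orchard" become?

pafypb

The transformation: delete the first character, then shift every letter 2 places backward in the alphabet (wrapping around).
For "orchard" the result is "pafypb".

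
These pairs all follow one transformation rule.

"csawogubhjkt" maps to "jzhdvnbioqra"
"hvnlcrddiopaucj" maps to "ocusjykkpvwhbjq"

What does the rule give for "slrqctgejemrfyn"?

zsyxjanlqltymfu

Rule — shift every letter 7 places forward in the alphabet (wrapping around).
Doing the same to "slrqctgejemrfyn": "zsyxjanlqltymfu".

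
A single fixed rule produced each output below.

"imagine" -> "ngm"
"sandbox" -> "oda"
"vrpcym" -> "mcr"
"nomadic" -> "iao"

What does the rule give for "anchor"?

Looking at the pairs, the operation is to keep every other character starting from the second (positions 2nd, 4th, 6th, ...), then reverse the string.
For "anchor", step one produces "nhr"; step two turns that into "rhn".

rhn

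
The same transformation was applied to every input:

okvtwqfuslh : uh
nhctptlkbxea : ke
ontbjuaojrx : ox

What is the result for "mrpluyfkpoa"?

Each output is the input with this applied: keep one character in every 3, starting at position 2 (positions 2nd, 5th, 8th, ...), then keep only the last 2 characters.
Applying both steps to "mrpluyfkpoa": "ruka", then "ka".

ka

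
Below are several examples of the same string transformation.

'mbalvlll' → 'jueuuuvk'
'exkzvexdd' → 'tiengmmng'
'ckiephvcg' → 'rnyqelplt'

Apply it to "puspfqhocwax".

The pattern: move the first 2 characters to the end (rotate left by 2), then shift every letter 9 places forward in the alphabet (wrapping around).
Starting from "puspfqhocwax": after the first operation, "spfqhocwaxpu"; after the second, "byozqxlfjgyd".

byozqxlfjgyd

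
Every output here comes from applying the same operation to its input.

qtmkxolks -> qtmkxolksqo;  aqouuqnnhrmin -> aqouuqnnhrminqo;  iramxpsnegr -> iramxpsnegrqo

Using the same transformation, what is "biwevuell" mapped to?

The rule is to append "qo".
Doing the same to "biwevuell": "biwevuellqo".

biwevuellqo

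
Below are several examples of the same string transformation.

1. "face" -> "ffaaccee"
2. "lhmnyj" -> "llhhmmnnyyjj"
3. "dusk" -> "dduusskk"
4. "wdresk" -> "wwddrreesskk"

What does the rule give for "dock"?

Looking at the pairs, the operation is to double every character.
For "dock" the result is "ddoocckk".

ddoocckk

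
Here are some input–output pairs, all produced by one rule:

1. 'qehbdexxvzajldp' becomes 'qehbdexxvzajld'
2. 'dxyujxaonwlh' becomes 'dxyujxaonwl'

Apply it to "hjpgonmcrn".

Each output is the input with this applied: delete the last character.
For "hjpgonmcrn" the result is "hjpgonmcr".

hjpgonmcr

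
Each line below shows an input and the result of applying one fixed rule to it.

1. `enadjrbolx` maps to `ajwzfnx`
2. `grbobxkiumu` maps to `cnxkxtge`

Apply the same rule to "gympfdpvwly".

Rule — shift every letter 4 places backward in the alphabet (wrapping around), then delete the last 3 characters.
On "gympfdpvwly": the first step gives "cuilbzlrshu", and the second then gives "cuilbzlr".

cuilbzlr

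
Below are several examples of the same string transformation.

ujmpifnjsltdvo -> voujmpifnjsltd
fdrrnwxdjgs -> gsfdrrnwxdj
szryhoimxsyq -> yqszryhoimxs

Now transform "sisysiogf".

The pattern: move the last 2 characters to the front (rotate right by 2).
Doing the same to "sisysiogf": "gfsisysio".

gfsisysio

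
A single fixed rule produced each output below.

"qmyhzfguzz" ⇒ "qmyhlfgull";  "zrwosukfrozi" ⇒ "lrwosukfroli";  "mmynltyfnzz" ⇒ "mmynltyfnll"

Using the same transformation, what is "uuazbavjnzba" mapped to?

uualbavjnlba

Looking at the pairs, the operation is to replace every "z" with "l".
Applying that to "uuazbavjnzba" gives "uualbavjnlba".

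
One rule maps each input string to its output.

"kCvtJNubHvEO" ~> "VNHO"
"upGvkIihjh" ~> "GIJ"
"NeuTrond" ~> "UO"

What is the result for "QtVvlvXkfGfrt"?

VVFR

The transformation: keep one character in every 3, starting at position 3 (positions 3rd, 6th, 9th, ...), then convert every letter to uppercase.
For "QtVvlvXkfGfrt", step one produces "Vvfr"; step two turns that into "VVFR".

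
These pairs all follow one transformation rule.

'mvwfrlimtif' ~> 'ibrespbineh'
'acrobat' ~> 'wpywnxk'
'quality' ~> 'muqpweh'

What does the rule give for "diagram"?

ziewwnc

Looking at the pairs, the operation is to shift every letter 4 places backward in the alphabet (wrapping around), then take characters alternately from the front and the back (1st, last, 2nd, 2nd-last, ...).
For "diagram" the result is "ziewwnc".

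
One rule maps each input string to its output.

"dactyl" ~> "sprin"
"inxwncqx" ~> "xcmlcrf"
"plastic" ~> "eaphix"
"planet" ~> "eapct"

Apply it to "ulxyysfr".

What's happening: shift every letter 11 places backward in the alphabet (wrapping around), then delete the last character.
Starting from "ulxyysfr": after the first operation, "jamnnhug"; after the second, "jamnnhu".
(Check on "planet": → "eapcti" → "eapct" ✓)

jamnnhu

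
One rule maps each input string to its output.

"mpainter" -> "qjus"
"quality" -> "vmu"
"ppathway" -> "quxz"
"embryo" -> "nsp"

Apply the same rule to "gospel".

Each output is the input with this applied: keep every other character starting from the second (positions 2nd, 4th, 6th, ...), then shift every letter 1 place forward in the alphabet (wrapping around).
For "gospel", step one produces "opl"; step two turns that into "pqm".

pqm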